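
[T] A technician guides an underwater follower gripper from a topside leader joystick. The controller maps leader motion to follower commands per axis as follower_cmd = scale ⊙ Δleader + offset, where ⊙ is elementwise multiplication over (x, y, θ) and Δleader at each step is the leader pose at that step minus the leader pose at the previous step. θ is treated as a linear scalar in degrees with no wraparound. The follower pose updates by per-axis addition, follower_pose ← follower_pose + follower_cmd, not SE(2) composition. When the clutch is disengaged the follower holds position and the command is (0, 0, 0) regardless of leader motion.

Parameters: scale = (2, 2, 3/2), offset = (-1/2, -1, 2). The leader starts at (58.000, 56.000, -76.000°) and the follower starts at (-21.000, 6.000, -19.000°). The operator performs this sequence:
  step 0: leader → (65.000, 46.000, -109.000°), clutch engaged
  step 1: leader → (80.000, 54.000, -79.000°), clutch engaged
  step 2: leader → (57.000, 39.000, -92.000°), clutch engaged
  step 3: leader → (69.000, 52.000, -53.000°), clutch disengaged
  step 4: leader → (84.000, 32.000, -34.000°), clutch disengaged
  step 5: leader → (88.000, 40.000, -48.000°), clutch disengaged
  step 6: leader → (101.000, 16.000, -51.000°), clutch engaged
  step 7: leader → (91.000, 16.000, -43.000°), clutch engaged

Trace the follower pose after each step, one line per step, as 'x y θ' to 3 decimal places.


-7.500 -15.000 -66.500
22.000 0.000 -19.500
-24.500 -31.000 -37.000
-24.500 -31.000 -37.000
-24.500 -31.000 -37.000
-24.500 -31.000 -37.000
1.000 -80.000 -39.500
-19.500 -81.000 -25.500

step 0: Δleader=(7.000, -10.000, -33.000°), engaged; cmd=(13.500, -21.000, -47.500°) → follower=(-7.500, -15.000, -66.500°)
step 1: Δleader=(15.000, 8.000, 30.000°), engaged; cmd=(29.500, 15.000, 47.000°) → follower=(22.000, 0.000, -19.500°)
step 2: Δleader=(-23.000, -15.000, -13.000°), engaged; cmd=(-46.500, -31.000, -17.500°) → follower=(-24.500, -31.000, -37.000°)
step 3: Δleader=(12.000, 13.000, 39.000°), disengaged; cmd=(0,0,0) → follower holds at (-24.500, -31.000, -37.000°)
step 4: Δleader=(15.000, -20.000, 19.000°), disengaged; cmd=(0,0,0) → follower holds at (-24.500, -31.000, -37.000°)
step 5: Δleader=(4.000, 8.000, -14.000°), disengaged; cmd=(0,0,0) → follower holds at (-24.500, -31.000, -37.000°)
step 6: Δleader=(13.000, -24.000, -3.000°), engaged; cmd=(25.500, -49.000, -2.500°) → follower=(1.000, -80.000, -39.500°)
step 7: Δleader=(-10.000, 0.000, 8.000°), engaged; cmd=(-20.500, -1.000, 14.000°) → follower=(-19.500, -81.000, -25.500°)


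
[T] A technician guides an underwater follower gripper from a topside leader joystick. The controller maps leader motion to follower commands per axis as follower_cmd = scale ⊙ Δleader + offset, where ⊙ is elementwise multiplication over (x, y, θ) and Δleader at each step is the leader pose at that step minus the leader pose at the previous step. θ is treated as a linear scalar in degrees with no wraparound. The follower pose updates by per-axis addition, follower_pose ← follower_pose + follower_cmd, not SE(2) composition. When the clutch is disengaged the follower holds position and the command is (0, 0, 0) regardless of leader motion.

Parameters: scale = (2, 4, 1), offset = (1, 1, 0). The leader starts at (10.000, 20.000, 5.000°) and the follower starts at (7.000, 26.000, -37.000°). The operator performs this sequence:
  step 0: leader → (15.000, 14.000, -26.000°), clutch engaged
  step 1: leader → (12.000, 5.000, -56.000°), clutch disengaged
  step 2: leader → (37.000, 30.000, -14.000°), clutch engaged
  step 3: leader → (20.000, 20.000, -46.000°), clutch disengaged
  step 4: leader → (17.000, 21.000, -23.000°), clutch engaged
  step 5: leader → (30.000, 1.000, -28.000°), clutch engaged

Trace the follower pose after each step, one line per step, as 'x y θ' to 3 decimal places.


step 0: Δleader=(5.000, -6.000, -31.000°), engaged; cmd=(11.000, -23.000, -31.000°) → follower=(18.000, 3.000, -68.000°)
step 1: Δleader=(-3.000, -9.000, -30.000°), disengaged; cmd=(0,0,0) → follower holds at (18.000, 3.000, -68.000°)
step 2: Δleader=(25.000, 25.000, 42.000°), engaged; cmd=(51.000, 101.000, 42.000°) → follower=(69.000, 104.000, -26.000°)
step 3: Δleader=(-17.000, -10.000, -32.000°), disengaged; cmd=(0,0,0) → follower holds at (69.000, 104.000, -26.000°)
step 4: Δleader=(-3.000, 1.000, 23.000°), engaged; cmd=(-5.000, 5.000, 23.000°) → follower=(64.000, 109.000, -3.000°)
step 5: Δleader=(13.000, -20.000, -5.000°), engaged; cmd=(27.000, -79.000, -5.000°) → follower=(91.000, 30.000, -8.000°)

18.000 3.000 -68.000
18.000 3.000 -68.000
69.000 104.000 -26.000
69.000 104.000 -26.000
64.000 109.000 -3.000
91.000 30.000 -8.000


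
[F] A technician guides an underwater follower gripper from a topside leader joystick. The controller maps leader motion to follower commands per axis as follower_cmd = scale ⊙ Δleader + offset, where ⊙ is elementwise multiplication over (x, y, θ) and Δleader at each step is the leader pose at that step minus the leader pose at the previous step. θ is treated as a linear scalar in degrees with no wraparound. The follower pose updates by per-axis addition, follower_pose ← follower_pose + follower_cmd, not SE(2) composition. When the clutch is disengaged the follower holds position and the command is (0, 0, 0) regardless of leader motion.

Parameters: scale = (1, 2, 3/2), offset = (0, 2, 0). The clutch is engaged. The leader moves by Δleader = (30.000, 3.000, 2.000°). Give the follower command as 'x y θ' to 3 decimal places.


30.000 8.000 3.000

axis x: 1·30.000 + 0 = 30.000
axis y: 2·3.000 + 2 = 8.000
axis θ: 3/2·2.000 + 0 = 3.000


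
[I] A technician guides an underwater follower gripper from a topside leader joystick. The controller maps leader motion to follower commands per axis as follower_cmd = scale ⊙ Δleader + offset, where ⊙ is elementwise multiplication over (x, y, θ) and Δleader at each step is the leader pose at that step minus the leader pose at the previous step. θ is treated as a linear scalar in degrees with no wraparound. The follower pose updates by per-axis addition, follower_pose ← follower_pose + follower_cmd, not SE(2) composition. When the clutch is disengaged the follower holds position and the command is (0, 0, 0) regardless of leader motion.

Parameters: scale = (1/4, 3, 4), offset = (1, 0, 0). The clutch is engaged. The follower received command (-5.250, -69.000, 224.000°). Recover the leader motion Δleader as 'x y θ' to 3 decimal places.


-25.000 -23.000 56.000

axis x: (-5.250 − 1) / (1/4) = -25.000
axis y: (-69.000 − 0) / (3) = -23.000
axis θ: (224.000 − 0) / (4) = 56.000


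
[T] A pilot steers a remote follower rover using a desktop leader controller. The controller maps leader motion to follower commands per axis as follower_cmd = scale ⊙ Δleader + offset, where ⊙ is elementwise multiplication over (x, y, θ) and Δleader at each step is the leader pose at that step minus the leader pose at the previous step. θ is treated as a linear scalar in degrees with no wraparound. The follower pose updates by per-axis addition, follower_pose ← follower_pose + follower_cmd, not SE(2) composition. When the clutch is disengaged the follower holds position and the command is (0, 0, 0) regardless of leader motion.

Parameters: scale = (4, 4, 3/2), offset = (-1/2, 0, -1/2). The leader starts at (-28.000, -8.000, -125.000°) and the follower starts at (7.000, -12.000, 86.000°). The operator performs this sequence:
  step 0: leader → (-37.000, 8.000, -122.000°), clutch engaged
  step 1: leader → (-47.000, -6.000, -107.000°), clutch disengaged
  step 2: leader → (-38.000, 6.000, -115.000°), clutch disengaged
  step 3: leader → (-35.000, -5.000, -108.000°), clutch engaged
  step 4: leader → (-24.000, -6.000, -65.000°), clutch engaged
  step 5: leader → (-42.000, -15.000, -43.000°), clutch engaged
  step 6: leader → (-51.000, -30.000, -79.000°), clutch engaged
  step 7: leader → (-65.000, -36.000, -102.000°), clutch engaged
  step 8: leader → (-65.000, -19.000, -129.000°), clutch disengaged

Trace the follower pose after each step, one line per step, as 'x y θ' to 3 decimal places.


-29.500 52.000 90.000
-29.500 52.000 90.000
-29.500 52.000 90.000
-18.000 8.000 100.000
25.500 4.000 164.000
-47.000 -32.000 196.500
-83.500 -92.000 142.000
-140.000 -116.000 107.000
-140.000 -116.000 107.000

step 0: Δleader=(-9.000, 16.000, 3.000°), engaged; cmd=(-36.500, 64.000, 4.000°) → follower=(-29.500, 52.000, 90.000°)
step 1: Δleader=(-10.000, -14.000, 15.000°), disengaged; cmd=(0,0,0) → follower holds at (-29.500, 52.000, 90.000°)
step 2: Δleader=(9.000, 12.000, -8.000°), disengaged; cmd=(0,0,0) → follower holds at (-29.500, 52.000, 90.000°)
step 3: Δleader=(3.000, -11.000, 7.000°), engaged; cmd=(11.500, -44.000, 10.000°) → follower=(-18.000, 8.000, 100.000°)
step 4: Δleader=(11.000, -1.000, 43.000°), engaged; cmd=(43.500, -4.000, 64.000°) → follower=(25.500, 4.000, 164.000°)
step 5: Δleader=(-18.000, -9.000, 22.000°), engaged; cmd=(-72.500, -36.000, 32.500°) → follower=(-47.000, -32.000, 196.500°)
step 6: Δleader=(-9.000, -15.000, -36.000°), engaged; cmd=(-36.500, -60.000, -54.500°) → follower=(-83.500, -92.000, 142.000°)
step 7: Δleader=(-14.000, -6.000, -23.000°), engaged; cmd=(-56.500, -24.000, -35.000°) → follower=(-140.000, -116.000, 107.000°)
step 8: Δleader=(0.000, 17.000, -27.000°), disengaged; cmd=(0,0,0) → follower holds at (-140.000, -116.000, 107.000°)


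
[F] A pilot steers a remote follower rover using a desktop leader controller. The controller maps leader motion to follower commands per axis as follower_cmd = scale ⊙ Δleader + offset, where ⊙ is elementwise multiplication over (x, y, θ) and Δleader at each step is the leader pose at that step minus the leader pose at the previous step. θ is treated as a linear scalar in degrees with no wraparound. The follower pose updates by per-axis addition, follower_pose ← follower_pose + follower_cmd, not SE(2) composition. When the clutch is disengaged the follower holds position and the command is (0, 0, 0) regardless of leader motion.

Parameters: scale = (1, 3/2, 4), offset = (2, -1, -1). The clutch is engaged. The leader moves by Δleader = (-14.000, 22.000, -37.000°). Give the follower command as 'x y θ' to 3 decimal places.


axis x: 1·-14.000 + 2 = -12.000
axis y: 3/2·22.000 + -1 = 32.000
axis θ: 4·-37.000 + -1 = -149.000

-12.000 32.000 -149.000


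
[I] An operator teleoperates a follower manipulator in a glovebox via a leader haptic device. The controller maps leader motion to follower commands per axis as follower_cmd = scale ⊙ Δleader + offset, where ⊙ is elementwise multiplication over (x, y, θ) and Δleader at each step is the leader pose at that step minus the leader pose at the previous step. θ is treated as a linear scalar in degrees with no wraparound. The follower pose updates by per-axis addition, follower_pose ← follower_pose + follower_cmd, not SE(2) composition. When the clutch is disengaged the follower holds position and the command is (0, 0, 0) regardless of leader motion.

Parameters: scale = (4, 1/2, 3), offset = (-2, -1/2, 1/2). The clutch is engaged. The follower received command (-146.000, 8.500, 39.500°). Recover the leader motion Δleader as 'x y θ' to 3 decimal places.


-36.000 18.000 13.000

axis x: (-146.000 − -2) / (4) = -36.000
axis y: (8.500 − -1/2) / (1/2) = 18.000
axis θ: (39.500 − 1/2) / (3) = 13.000


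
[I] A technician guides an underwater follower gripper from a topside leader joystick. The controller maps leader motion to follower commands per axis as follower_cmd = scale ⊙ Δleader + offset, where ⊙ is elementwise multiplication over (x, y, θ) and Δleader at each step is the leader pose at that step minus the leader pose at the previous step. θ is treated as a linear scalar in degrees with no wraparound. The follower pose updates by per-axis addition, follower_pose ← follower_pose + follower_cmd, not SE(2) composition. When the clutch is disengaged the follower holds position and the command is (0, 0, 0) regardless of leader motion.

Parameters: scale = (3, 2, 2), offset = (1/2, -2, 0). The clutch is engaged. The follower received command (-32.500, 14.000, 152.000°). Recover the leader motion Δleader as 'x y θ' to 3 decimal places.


axis x: (-32.500 − 1/2) / (3) = -11.000
axis y: (14.000 − -2) / (2) = 8.000
axis θ: (152.000 − 0) / (2) = 76.000

-11.000 8.000 76.000


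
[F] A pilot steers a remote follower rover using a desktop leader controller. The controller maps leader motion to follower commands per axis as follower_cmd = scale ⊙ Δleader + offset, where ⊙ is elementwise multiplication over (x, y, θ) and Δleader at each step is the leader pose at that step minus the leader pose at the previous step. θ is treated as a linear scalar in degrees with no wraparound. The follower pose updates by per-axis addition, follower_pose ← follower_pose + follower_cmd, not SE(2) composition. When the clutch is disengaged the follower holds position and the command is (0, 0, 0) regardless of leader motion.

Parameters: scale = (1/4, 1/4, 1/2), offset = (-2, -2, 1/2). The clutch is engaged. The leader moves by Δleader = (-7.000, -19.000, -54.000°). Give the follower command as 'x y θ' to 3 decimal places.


axis x: 1/4·-7.000 + -2 = -3.750
axis y: 1/4·-19.000 + -2 = -6.750
axis θ: 1/2·-54.000 + 1/2 = -26.500

-3.750 -6.750 -26.500


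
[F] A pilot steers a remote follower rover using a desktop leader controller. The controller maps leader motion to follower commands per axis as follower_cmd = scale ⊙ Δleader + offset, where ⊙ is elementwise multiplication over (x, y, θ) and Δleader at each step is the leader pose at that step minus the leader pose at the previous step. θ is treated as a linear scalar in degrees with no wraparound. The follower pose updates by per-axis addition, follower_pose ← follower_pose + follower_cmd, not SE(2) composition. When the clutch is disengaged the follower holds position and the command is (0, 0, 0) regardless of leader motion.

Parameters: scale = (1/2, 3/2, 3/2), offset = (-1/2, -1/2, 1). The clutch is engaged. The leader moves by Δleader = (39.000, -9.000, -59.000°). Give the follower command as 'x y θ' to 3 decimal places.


19.000 -14.000 -87.500

axis x: 1/2·39.000 + -1/2 = 19.000
axis y: 3/2·-9.000 + -1/2 = -14.000
axis θ: 3/2·-59.000 + 1 = -87.500


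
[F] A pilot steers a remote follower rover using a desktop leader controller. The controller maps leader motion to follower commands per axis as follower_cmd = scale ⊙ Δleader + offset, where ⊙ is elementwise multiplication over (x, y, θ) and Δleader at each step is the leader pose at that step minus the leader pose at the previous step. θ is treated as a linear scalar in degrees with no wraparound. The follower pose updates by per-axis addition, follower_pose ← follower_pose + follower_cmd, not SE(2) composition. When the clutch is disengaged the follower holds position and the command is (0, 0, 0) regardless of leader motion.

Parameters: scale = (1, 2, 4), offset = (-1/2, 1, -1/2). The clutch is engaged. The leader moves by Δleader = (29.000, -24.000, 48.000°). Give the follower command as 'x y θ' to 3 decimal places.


axis x: 1·29.000 + -1/2 = 28.500
axis y: 2·-24.000 + 1 = -47.000
axis θ: 4·48.000 + -1/2 = 191.500

28.500 -47.000 191.500


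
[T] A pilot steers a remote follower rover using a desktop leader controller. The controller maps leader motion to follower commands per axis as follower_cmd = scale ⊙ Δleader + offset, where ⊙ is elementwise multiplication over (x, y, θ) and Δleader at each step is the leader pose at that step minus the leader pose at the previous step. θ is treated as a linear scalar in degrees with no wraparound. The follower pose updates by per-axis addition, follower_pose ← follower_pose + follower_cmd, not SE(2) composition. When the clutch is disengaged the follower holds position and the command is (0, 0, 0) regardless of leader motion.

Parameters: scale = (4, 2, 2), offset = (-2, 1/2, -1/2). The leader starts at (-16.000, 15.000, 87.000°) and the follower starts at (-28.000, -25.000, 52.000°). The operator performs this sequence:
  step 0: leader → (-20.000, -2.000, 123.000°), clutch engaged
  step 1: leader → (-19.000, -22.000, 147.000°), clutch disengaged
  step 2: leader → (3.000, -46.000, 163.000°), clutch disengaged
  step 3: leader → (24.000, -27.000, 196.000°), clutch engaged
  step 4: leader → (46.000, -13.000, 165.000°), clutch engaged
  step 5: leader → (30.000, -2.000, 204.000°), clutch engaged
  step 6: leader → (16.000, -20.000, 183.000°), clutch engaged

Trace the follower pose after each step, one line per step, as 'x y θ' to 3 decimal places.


-46.000 -58.500 123.500
-46.000 -58.500 123.500
-46.000 -58.500 123.500
36.000 -20.000 189.000
122.000 8.500 126.500
56.000 31.000 204.000
-2.000 -4.500 161.500

step 0: Δleader=(-4.000, -17.000, 36.000°), engaged; cmd=(-18.000, -33.500, 71.500°) → follower=(-46.000, -58.500, 123.500°)
step 1: Δleader=(1.000, -20.000, 24.000°), disengaged; cmd=(0,0,0) → follower holds at (-46.000, -58.500, 123.500°)
step 2: Δleader=(22.000, -24.000, 16.000°), disengaged; cmd=(0,0,0) → follower holds at (-46.000, -58.500, 123.500°)
step 3: Δleader=(21.000, 19.000, 33.000°), engaged; cmd=(82.000, 38.500, 65.500°) → follower=(36.000, -20.000, 189.000°)
step 4: Δleader=(22.000, 14.000, -31.000°), engaged; cmd=(86.000, 28.500, -62.500°) → follower=(122.000, 8.500, 126.500°)
step 5: Δleader=(-16.000, 11.000, 39.000°), engaged; cmd=(-66.000, 22.500, 77.500°) → follower=(56.000, 31.000, 204.000°)
step 6: Δleader=(-14.000, -18.000, -21.000°), engaged; cmd=(-58.000, -35.500, -42.500°) → follower=(-2.000, -4.500, 161.500°)


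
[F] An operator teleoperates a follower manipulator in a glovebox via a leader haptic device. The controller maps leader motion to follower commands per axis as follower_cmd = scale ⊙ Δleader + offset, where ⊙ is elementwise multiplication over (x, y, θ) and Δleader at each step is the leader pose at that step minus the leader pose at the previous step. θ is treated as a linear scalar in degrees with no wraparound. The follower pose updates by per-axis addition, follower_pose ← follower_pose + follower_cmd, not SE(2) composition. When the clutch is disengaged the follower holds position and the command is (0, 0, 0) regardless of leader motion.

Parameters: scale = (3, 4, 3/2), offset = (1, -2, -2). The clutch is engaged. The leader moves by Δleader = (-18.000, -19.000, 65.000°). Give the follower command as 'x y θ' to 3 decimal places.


axis x: 3·-18.000 + 1 = -53.000
axis y: 4·-19.000 + -2 = -78.000
axis θ: 3/2·65.000 + -2 = 95.500

-53.000 -78.000 95.500


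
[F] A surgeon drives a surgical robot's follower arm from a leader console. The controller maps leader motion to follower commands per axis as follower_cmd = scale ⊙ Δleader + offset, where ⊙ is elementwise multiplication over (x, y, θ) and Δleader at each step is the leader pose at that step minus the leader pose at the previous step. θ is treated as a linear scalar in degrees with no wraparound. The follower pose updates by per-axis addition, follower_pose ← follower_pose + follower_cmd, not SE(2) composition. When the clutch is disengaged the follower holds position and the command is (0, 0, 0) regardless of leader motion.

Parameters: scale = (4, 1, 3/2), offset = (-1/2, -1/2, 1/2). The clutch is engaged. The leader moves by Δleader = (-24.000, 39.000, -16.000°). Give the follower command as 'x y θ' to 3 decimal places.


-96.500 38.500 -23.500

axis x: 4·-24.000 + -1/2 = -96.500
axis y: 1·39.000 + -1/2 = 38.500
axis θ: 3/2·-16.000 + 1/2 = -23.500


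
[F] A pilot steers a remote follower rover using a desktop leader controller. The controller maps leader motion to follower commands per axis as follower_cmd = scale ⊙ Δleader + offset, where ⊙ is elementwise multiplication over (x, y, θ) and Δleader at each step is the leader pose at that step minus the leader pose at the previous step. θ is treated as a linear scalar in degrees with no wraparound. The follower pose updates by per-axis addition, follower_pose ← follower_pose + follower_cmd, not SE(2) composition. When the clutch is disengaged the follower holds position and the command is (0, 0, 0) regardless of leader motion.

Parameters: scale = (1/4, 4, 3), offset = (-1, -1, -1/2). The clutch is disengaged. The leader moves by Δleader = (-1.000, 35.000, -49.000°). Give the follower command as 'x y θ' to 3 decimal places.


clutch disengaged → follower holds; cmd = (0, 0, 0)

0.000 0.000 0.000


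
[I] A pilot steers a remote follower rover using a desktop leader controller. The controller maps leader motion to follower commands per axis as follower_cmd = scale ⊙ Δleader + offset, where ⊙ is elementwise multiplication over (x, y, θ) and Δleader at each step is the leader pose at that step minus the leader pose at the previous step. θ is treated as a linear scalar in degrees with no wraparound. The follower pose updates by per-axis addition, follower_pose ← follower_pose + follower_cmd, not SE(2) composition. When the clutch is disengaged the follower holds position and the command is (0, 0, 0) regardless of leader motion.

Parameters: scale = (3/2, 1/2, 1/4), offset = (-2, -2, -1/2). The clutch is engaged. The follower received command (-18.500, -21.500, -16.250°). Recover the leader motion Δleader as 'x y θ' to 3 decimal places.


axis x: (-18.500 − -2) / (3/2) = -11.000
axis y: (-21.500 − -2) / (1/2) = -39.000
axis θ: (-16.250 − -1/2) / (1/4) = -63.000

-11.000 -39.000 -63.000


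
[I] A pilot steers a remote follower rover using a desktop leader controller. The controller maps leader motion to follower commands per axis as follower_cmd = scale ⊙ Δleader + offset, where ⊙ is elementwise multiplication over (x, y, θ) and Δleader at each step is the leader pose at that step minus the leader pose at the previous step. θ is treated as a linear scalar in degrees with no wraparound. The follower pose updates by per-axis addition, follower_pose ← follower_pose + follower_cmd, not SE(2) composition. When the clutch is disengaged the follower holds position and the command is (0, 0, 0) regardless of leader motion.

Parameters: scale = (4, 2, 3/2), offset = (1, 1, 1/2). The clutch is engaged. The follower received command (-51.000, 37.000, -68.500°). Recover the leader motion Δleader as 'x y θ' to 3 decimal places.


-13.000 18.000 -46.000

axis x: (-51.000 − 1) / (4) = -13.000
axis y: (37.000 − 1) / (2) = 18.000
axis θ: (-68.500 − 1/2) / (3/2) = -46.000


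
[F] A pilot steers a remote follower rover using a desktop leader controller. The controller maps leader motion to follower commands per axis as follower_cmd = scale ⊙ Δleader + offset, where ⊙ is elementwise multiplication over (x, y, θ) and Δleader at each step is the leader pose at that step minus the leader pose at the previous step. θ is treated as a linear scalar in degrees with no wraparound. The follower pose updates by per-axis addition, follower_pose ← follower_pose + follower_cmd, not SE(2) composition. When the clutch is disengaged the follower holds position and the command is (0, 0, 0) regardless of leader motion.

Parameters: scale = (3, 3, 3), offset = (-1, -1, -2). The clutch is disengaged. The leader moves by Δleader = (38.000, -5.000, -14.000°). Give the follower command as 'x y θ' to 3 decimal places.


0.000 0.000 0.000

clutch disengaged → follower holds; cmd = (0, 0, 0)


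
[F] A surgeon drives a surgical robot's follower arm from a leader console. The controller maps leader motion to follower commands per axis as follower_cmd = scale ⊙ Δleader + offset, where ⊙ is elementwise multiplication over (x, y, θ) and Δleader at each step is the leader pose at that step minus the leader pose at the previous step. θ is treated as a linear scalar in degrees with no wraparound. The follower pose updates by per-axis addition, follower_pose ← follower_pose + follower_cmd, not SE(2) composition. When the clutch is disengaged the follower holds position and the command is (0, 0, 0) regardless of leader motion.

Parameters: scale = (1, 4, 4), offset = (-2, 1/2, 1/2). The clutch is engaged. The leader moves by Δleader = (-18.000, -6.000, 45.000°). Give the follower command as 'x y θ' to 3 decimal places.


-20.000 -23.500 180.500

axis x: 1·-18.000 + -2 = -20.000
axis y: 4·-6.000 + 1/2 = -23.500
axis θ: 4·45.000 + 1/2 = 180.500


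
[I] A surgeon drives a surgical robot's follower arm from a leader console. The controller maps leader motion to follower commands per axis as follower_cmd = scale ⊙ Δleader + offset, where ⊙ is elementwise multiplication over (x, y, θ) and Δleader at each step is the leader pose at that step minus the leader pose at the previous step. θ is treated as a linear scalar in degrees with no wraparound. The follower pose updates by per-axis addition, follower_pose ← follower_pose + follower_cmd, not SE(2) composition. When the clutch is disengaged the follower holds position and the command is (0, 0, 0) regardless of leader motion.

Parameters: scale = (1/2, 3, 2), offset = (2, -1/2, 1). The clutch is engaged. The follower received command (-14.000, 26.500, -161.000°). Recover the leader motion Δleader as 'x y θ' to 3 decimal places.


-32.000 9.000 -81.000

axis x: (-14.000 − 2) / (1/2) = -32.000
axis y: (26.500 − -1/2) / (3) = 9.000
axis θ: (-161.000 − 1) / (2) = -81.000


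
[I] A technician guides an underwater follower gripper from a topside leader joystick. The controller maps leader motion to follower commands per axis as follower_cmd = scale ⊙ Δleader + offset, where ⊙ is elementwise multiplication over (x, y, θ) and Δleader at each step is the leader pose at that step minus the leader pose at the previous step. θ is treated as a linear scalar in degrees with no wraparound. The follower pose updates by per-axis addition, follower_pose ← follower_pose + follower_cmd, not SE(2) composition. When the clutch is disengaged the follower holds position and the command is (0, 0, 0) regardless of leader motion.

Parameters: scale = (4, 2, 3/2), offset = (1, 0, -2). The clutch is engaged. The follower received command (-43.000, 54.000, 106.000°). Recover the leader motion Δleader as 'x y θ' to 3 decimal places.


-11.000 27.000 72.000

axis x: (-43.000 − 1) / (4) = -11.000
axis y: (54.000 − 0) / (2) = 27.000
axis θ: (106.000 − -2) / (3/2) = 72.000


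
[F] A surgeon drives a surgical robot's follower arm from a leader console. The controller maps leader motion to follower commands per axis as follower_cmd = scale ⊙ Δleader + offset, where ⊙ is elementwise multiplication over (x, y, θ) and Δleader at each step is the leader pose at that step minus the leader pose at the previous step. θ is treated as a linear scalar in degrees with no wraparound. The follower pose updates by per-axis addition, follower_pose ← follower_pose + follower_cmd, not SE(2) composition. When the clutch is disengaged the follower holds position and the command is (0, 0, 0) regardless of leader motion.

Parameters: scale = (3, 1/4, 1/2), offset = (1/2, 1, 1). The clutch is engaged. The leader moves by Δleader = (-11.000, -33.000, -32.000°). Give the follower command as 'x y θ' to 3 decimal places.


-32.500 -7.250 -15.000

axis x: 3·-11.000 + 1/2 = -32.500
axis y: 1/4·-33.000 + 1 = -7.250
axis θ: 1/2·-32.000 + 1 = -15.000


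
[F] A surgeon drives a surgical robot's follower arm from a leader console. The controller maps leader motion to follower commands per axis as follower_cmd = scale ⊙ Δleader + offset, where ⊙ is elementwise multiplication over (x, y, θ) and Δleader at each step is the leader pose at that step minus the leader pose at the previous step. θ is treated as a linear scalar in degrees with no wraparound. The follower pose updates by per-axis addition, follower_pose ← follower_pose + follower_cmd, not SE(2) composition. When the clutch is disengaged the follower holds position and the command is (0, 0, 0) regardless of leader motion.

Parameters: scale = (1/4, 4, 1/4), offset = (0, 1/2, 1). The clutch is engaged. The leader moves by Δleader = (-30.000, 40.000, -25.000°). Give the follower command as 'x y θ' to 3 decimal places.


-7.500 160.500 -5.250

axis x: 1/4·-30.000 + 0 = -7.500
axis y: 4·40.000 + 1/2 = 160.500
axis θ: 1/4·-25.000 + 1 = -5.250


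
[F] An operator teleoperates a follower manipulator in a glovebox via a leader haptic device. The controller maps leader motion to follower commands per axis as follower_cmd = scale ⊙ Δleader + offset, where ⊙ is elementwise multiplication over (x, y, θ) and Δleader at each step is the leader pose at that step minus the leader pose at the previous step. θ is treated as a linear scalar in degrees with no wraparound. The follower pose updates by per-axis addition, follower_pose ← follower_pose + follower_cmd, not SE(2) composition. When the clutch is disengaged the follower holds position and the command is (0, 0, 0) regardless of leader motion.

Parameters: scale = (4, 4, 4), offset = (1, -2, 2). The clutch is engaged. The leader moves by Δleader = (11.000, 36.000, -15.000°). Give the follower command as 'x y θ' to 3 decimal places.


45.000 142.000 -58.000

axis x: 4·11.000 + 1 = 45.000
axis y: 4·36.000 + -2 = 142.000
axis θ: 4·-15.000 + 2 = -58.000


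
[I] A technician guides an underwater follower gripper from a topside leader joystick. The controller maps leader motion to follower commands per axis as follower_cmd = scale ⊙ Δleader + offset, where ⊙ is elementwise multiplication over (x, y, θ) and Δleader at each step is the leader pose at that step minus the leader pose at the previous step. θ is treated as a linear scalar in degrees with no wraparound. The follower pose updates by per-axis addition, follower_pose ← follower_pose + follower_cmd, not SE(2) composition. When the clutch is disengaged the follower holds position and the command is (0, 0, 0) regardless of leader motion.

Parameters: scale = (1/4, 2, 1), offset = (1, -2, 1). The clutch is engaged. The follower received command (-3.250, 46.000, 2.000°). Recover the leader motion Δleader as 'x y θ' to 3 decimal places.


-17.000 24.000 1.000

axis x: (-3.250 − 1) / (1/4) = -17.000
axis y: (46.000 − -2) / (2) = 24.000
axis θ: (2.000 − 1) / (1) = 1.000


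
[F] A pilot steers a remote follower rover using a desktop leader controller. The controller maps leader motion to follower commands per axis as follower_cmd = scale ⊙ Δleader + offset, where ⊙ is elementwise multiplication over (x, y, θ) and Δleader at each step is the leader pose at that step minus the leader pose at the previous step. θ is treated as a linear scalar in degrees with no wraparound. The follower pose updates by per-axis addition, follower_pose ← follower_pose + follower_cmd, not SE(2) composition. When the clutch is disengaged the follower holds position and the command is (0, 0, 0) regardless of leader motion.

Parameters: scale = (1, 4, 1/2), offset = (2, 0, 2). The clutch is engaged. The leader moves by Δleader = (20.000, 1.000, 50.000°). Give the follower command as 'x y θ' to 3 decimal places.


axis x: 1·20.000 + 2 = 22.000
axis y: 4·1.000 + 0 = 4.000
axis θ: 1/2·50.000 + 2 = 27.000

22.000 4.000 27.000


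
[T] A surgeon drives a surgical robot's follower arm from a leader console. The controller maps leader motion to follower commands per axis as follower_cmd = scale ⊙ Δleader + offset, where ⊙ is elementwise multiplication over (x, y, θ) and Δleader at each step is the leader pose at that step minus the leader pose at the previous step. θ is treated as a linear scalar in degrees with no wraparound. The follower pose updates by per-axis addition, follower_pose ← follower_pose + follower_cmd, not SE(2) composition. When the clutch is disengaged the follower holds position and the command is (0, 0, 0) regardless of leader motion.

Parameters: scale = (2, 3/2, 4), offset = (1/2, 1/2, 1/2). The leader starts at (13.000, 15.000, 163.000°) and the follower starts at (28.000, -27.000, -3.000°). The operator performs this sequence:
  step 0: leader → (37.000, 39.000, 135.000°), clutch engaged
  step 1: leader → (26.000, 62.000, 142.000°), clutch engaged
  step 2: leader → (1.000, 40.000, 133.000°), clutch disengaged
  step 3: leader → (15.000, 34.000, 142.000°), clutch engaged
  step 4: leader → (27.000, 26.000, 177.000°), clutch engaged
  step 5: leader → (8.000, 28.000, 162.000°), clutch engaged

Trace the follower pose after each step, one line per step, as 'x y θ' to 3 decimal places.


76.500 9.500 -114.500
55.000 44.500 -86.000
55.000 44.500 -86.000
83.500 36.000 -49.500
108.000 24.500 91.000
70.500 28.000 31.500

step 0: Δleader=(24.000, 24.000, -28.000°), engaged; cmd=(48.500, 36.500, -111.500°) → follower=(76.500, 9.500, -114.500°)
step 1: Δleader=(-11.000, 23.000, 7.000°), engaged; cmd=(-21.500, 35.000, 28.500°) → follower=(55.000, 44.500, -86.000°)
step 2: Δleader=(-25.000, -22.000, -9.000°), disengaged; cmd=(0,0,0) → follower holds at (55.000, 44.500, -86.000°)
step 3: Δleader=(14.000, -6.000, 9.000°), engaged; cmd=(28.500, -8.500, 36.500°) → follower=(83.500, 36.000, -49.500°)
step 4: Δleader=(12.000, -8.000, 35.000°), engaged; cmd=(24.500, -11.500, 140.500°) → follower=(108.000, 24.500, 91.000°)
step 5: Δleader=(-19.000, 2.000, -15.000°), engaged; cmd=(-37.500, 3.500, -59.500°) → follower=(70.500, 28.000, 31.500°)


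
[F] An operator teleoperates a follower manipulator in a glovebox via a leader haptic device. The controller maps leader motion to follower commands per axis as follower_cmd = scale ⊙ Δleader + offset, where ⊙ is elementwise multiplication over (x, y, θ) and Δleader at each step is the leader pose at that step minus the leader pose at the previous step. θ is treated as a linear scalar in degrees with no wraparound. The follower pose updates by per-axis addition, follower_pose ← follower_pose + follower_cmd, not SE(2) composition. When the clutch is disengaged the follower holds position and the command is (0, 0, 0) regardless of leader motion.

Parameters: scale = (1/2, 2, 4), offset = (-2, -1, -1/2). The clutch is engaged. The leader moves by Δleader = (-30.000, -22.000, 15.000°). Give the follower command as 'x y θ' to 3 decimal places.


axis x: 1/2·-30.000 + -2 = -17.000
axis y: 2·-22.000 + -1 = -45.000
axis θ: 4·15.000 + -1/2 = 59.500

-17.000 -45.000 59.500


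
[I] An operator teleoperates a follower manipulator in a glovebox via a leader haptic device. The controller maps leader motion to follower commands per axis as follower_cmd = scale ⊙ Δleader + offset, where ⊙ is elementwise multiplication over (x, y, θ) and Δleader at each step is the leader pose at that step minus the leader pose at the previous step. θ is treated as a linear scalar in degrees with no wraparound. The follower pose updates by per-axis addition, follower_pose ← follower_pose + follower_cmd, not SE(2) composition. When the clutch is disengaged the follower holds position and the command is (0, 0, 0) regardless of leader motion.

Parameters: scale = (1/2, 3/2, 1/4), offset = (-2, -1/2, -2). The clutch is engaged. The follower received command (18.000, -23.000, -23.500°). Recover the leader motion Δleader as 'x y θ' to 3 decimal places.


axis x: (18.000 − -2) / (1/2) = 40.000
axis y: (-23.000 − -1/2) / (3/2) = -15.000
axis θ: (-23.500 − -2) / (1/4) = -86.000

40.000 -15.000 -86.000


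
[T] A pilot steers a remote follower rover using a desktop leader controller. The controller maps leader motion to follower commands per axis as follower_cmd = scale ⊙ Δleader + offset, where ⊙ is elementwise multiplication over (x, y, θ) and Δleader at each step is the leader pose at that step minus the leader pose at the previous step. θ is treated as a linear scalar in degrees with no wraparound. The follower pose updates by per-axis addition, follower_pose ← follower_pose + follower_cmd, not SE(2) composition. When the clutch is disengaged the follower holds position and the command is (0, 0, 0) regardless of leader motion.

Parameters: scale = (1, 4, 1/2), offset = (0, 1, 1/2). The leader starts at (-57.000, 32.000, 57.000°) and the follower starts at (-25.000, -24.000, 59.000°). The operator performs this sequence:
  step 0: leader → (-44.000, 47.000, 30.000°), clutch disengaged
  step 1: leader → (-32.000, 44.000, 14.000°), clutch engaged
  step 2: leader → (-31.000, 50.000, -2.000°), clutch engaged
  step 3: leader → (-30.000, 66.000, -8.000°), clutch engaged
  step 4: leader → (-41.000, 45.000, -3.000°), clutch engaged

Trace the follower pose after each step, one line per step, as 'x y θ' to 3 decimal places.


step 0: Δleader=(13.000, 15.000, -27.000°), disengaged; cmd=(0,0,0) → follower holds at (-25.000, -24.000, 59.000°)
step 1: Δleader=(12.000, -3.000, -16.000°), engaged; cmd=(12.000, -11.000, -7.500°) → follower=(-13.000, -35.000, 51.500°)
step 2: Δleader=(1.000, 6.000, -16.000°), engaged; cmd=(1.000, 25.000, -7.500°) → follower=(-12.000, -10.000, 44.000°)
step 3: Δleader=(1.000, 16.000, -6.000°), engaged; cmd=(1.000, 65.000, -2.500°) → follower=(-11.000, 55.000, 41.500°)
step 4: Δleader=(-11.000, -21.000, 5.000°), engaged; cmd=(-11.000, -83.000, 3.000°) → follower=(-22.000, -28.000, 44.500°)

-25.000 -24.000 59.000
-13.000 -35.000 51.500
-12.000 -10.000 44.000
-11.000 55.000 41.500
-22.000 -28.000 44.500


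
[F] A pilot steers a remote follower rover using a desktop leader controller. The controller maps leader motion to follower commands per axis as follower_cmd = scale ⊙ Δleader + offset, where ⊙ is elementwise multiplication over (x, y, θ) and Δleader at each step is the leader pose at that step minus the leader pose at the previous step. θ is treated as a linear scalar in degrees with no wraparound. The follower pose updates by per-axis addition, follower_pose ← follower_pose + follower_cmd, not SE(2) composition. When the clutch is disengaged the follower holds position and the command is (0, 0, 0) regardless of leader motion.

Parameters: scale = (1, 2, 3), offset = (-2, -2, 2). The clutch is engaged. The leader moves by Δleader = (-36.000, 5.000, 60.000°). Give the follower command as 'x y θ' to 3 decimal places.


axis x: 1·-36.000 + -2 = -38.000
axis y: 2·5.000 + -2 = 8.000
axis θ: 3·60.000 + 2 = 182.000

-38.000 8.000 182.000


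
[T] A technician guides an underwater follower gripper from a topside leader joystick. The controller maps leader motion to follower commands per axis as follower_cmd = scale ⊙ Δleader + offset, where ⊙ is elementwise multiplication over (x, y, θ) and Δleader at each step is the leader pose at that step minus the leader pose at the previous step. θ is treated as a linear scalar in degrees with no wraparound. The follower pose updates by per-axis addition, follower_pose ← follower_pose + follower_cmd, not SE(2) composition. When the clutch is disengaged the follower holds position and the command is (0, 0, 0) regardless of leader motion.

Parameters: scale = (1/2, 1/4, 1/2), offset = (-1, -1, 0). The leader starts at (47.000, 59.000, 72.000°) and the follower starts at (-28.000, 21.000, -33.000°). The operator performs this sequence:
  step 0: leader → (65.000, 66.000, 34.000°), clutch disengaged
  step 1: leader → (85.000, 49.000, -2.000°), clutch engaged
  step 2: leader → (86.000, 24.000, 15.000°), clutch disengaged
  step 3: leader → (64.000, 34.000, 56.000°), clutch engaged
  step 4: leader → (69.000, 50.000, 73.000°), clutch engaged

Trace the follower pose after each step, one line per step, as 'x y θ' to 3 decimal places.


step 0: Δleader=(18.000, 7.000, -38.000°), disengaged; cmd=(0,0,0) → follower holds at (-28.000, 21.000, -33.000°)
step 1: Δleader=(20.000, -17.000, -36.000°), engaged; cmd=(9.000, -5.250, -18.000°) → follower=(-19.000, 15.750, -51.000°)
step 2: Δleader=(1.000, -25.000, 17.000°), disengaged; cmd=(0,0,0) → follower holds at (-19.000, 15.750, -51.000°)
step 3: Δleader=(-22.000, 10.000, 41.000°), engaged; cmd=(-12.000, 1.500, 20.500°) → follower=(-31.000, 17.250, -30.500°)
step 4: Δleader=(5.000, 16.000, 17.000°), engaged; cmd=(1.500, 3.000, 8.500°) → follower=(-29.500, 20.250, -22.000°)

-28.000 21.000 -33.000
-19.000 15.750 -51.000
-19.000 15.750 -51.000
-31.000 17.250 -30.500
-29.500 20.250 -22.000
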